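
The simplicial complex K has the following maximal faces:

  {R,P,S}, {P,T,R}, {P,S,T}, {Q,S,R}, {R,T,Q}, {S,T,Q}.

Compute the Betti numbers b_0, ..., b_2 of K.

b_0 = 1, b_1 = 0, b_2 = 1.

Fix the vertex order P < Q < R < S < T and write every simplex with vertices in increasing order. Then dim K = 2 and the simplices of K are:

  0-simplices (5): P, Q, R, S, T
  1-simplices (9): PR, PS, PT, QR, QS, QT, RS, RT, ST
  2-simplices (6): PRS, PRT, PST, QRS, QRT, QST

Hence C_0 ≅ Z^5, C_1 ≅ Z^9, C_2 ≅ Z^6.

∂_1: C_1 → C_0 is given by ∂[p,q] = [q] − [p].
The resulting 5×9 matrix has rank 4, and its Smith normal form has invariant factors (1,1,1,1).

The boundary map ∂_2: C_2 → C_1 sends each 2-simplex [p,q,r] to [q,r] − [p,r] + [p,q]. For instance
  ∂QST = ST − QT + QS,
  ∂PRT = RT − PT + PR.
The 9×6 boundary matrix has rank 5 and Smith normal form diag(1,1,1,1,1).

Now H_k = ker ∂_k / im ∂_{k+1}, so:

  H_0: rank C_0 − rank ∂_1 = 5 − 4 = 1, and the invariant factors of ∂_1 are all 1, so H_0 ≅ Z.
  H_1: rank ker ∂_1 − rank ∂_2 = (9 − 4) − 5 = 0, and the invariant factors of ∂_2 are all 1, so H_1 ≅ 0.
  H_2: rank ker ∂_2 − rank ∂_3 = (6 − 5) − 0 = 1, and there is no ∂_3, so H_2 ≅ Z.

Hence the Betti numbers are b_0 = 1, b_1 = 0, b_2 = 1.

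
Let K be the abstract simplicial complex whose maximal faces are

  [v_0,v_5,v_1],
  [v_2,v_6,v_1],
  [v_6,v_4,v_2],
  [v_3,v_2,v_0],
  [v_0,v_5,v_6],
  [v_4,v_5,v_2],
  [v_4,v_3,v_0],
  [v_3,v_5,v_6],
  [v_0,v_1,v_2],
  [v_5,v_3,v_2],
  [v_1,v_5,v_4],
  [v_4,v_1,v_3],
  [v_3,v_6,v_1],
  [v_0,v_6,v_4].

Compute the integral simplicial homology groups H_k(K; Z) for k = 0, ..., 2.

We work with the vertex ordering v_0 < v_1 < v_2 < v_3 < v_4 < v_5 < v_6. The simplices of K, each written with vertices in increasing order, are:

  0-simplices (7): [v_0], [v_1], [v_2], [v_3], [v_4], [v_5], [v_6]
  1-simplices (21): (21 of them)
  2-simplices (14): (14 of them)

so the chain groups are C_0 ≅ Z^7, C_1 ≅ Z^21, C_2 ≅ Z^14.

The boundary map ∂_1: C_1 → C_0 is given by ∂[p,q] = [q] − [p]. For instance
  ∂[v_1,v_4] = [v_4] − [v_1].
This gives a 7×21 integer matrix of rank 6; reducing to Smith normal form yields diagonal entries (1,1,1,1,1,1).

The boundary map ∂_2: C_2 → C_1 sends each 2-simplex [p,q,r] to [q,r] − [p,r] + [p,q]. For instance
  ∂[v_3,v_5,v_6] = [v_5,v_6] − [v_3,v_6] + [v_3,v_5],
  ∂[v_1,v_4,v_5] = [v_4,v_5] − [v_1,v_5] + [v_1,v_4].
The resulting 21×14 matrix has rank 13, and its Smith normal form has invariant factors (1,1,1,1,1,1,1,1,1,1,1,1,1).

Now H_k = ker ∂_k / im ∂_{k+1}, so:

  H_0: rank C_0 − rank ∂_1 = 7 − 6 = 1, and the invariant factors of ∂_1 are all 1, so H_0 = Z.
  H_1: rank ker ∂_1 − rank ∂_2 = (21 − 6) − 13 = 2, and the invariant factors of ∂_2 are all 1, so H_1 = Z^2.
  H_2: rank ker ∂_2 − rank ∂_3 = (14 − 13) − 0 = 1, and there is no ∂_3, so H_2 = Z.

H_0 ≅ Z,  H_1 ≅ Z^2,  H_2 ≅ Z.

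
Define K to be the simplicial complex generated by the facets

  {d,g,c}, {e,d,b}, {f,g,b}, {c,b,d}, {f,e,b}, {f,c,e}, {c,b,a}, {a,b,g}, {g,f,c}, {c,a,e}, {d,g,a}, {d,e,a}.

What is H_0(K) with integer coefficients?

Order the vertices as a < b < c < d < e < f < g. Listing each simplex with vertices in this order, K has dimension 2 with simplices:

  0-simplices (7): a, b, c, d, e, f, g
  1-simplices (18): ab, ac, ad, ae, ag, bc, bd, be, bf, bg, cd, ce, cf, cg, de, dg, ef, fg
  2-simplices (12): abc, abg, ace, ade, adg, bcd, bde, bef, bfg, cdg, cef, cfg

giving chain groups C_0 ≅ Z^7, C_1 ≅ Z^18, C_2 ≅ Z^12.

∂_1: C_1 → C_0 maps an edge to its endpoints' difference, ∂[p,q] = q − p. For instance
  ∂bd = d − b.
As a 7×18 matrix over Z this has rank 6, with invariant factors (1,1,1,1,1,1).

∂_2: C_2 → C_1 sends each 2-simplex [p,q,r] to [q,r] − [p,r] + [p,q]. For instance
  ∂cef = ef − cf + ce,
  ∂adg = dg − ag + ad.
The 18×12 boundary matrix has rank 12 and Smith normal form diag(1,1,1,1,1,1,1,1,1,1,1,2).

Reading off H_k = ker ∂_k / im ∂_{k+1}:

  H_0: rank C_0 − rank ∂_1 = 7 − 6 = 1, and the invariant factors of ∂_1 are all 1, so H_0 = Z.

H_0 = Z.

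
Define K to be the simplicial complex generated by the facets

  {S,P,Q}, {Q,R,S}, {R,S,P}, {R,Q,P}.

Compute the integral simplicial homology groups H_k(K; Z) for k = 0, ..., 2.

K has 4 vertices, 6 edges, 4 triangles.
rank ∂_0 = 0, rank ∂_1 = 3 ⇒ b_0 = 4 − 0 − 3 = 1; all invariant factors of ∂_1 are 1 so no torsion. So H_0 ≅ Z.
rank ∂_1 = 3, rank ∂_2 = 3 ⇒ b_1 = 6 − 3 − 3 = 0; all invariant factors of ∂_2 are 1 so no torsion. So H_1 ≅ 0.
rank ∂_2 = 3, rank ∂_3 = 0 ⇒ b_2 = 4 − 3 − 0 = 1. So H_2 ≅ Z.

H_0 ≅ Z,  H_1 = 0,  H_2 ≅ Z.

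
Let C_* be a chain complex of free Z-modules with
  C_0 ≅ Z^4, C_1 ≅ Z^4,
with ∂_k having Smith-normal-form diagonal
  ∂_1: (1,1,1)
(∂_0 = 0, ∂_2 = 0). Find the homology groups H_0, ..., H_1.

H_0: b_0 = 4 − 0 − 3 = 1; torsion from ∂_1 factors > 1: none. So H_0 = Z.
H_1: b_1 = 4 − 3 − 0 = 1; torsion from ∂_2 factors > 1: none. So H_1 = Z.

H_0 = Z,  H_1 = Z.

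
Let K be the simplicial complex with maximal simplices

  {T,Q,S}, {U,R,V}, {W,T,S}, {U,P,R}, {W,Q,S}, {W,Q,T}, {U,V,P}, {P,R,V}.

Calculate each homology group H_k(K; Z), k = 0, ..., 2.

H_0 = Z^2,  H_1 = 0,  H_2 = Z^2.

Order the vertices as P < Q < R < S < T < U < V < W. Listing each simplex with vertices in this order, K has dimension 2 with simplices:

  0-simplices (8): P, Q, R, S, T, U, V, W
  1-simplices (12): PR, PU, PV, QS, QT, QW, RU, RV, ST, SW, TW, UV
  2-simplices (8): PRU, PRV, PUV, QST, QSW, QTW, RUV, STW

so the chain groups are C_0 ≅ Z^8, C_1 ≅ Z^12, C_2 ≅ Z^8.

Boundary ∂_1: C_1 → C_0 maps an edge to its endpoints' difference, ∂[p,q] = q − p. For instance
  ∂ST = T − S.
As a 8×12 matrix over Z this has rank 6, with invariant factors (1,1,1,1,1,1).

Boundary ∂_2: C_2 → C_1 acts by ∂[p,q,r] = [q,r] − [p,r] + [p,q]. For instance
  ∂QTW = TW − QW + QT,
  ∂STW = TW − SW + ST.
The resulting 12×8 matrix has rank 6, and its Smith normal form has invariant factors (1,1,1,1,1,1).

From H_k ≅ ker(∂_k) / im(∂_{k+1}) we obtain:

  H_0: rank C_0 − rank ∂_1 = 8 − 6 = 2, and the invariant factors of ∂_1 are all 1, so H_0 ≅ Z^2.
  H_1: rank ker ∂_1 − rank ∂_2 = (12 − 6) − 6 = 0, and the invariant factors of ∂_2 are all 1, so H_1 ≅ 0.
  H_2: rank ker ∂_2 − rank ∂_3 = (8 − 6) − 0 = 2, and there is no ∂_3, so H_2 ≅ Z^2.

As a check, the Euler characteristic is 8 − 12 + 8 = 4, which agrees with 2 − 0 + 2 = 4.
(K is a triangulation of the disjoint union of the 2-sphere S^2 and the 2-sphere S^2.)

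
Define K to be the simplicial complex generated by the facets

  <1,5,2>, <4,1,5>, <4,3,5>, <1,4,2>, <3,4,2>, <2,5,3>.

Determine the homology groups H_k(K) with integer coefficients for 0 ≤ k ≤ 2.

H_0 = Z,  H_1 = 0,  H_2 = Z.

Order the vertices as 1 < 2 < 3 < 4 < 5. Listing each simplex with vertices in this order, K has dimension 2 with simplices:

  0-simplices (5): [1], [2], [3], [4], [5]
  1-simplices (9): [1,2], [1,4], [1,5], [2,3], [2,4], [2,5], [3,4], [3,5], [4,5]
  2-simplices (6): [1,2,4], [1,2,5], [1,4,5], [2,3,4], [2,3,5], [3,4,5]

giving chain groups C_0 ≅ Z^5, C_1 ≅ Z^9, C_2 ≅ Z^6.

The boundary map ∂_1: C_1 → C_0 is given by ∂[p,q] = [q] − [p].
This gives a 5×9 integer matrix of rank 4; reducing to Smith normal form yields diagonal entries (1,1,1,1).

Boundary ∂_2: C_2 → C_1 acts by ∂[p,q,r] = [q,r] − [p,r] + [p,q]. For instance
  ∂[2,3,5] = [3,5] − [2,5] + [2,3],
  ∂[3,4,5] = [4,5] − [3,5] + [3,4].
As a 9×6 matrix over Z this has rank 5, with invariant factors (1,1,1,1,1).

Computing H_k = (kernel of ∂_k) / (image of ∂_{k+1}):

  H_0: rank C_0 − rank ∂_1 = 5 − 4 = 1, and the invariant factors of ∂_1 are all 1, so H_0 = Z.
  H_1: rank ker ∂_1 − rank ∂_2 = (9 − 4) − 5 = 0, and the invariant factors of ∂_2 are all 1, so H_1 = 0.
  H_2: rank ker ∂_2 − rank ∂_3 = (6 − 5) − 0 = 1, and there is no ∂_3, so H_2 = Z.

As a check, the Euler characteristic is 5 − 9 + 6 = 2, which agrees with 1 − 0 + 1 = 2.
(K is a triangulation of the 2-sphere S^2.)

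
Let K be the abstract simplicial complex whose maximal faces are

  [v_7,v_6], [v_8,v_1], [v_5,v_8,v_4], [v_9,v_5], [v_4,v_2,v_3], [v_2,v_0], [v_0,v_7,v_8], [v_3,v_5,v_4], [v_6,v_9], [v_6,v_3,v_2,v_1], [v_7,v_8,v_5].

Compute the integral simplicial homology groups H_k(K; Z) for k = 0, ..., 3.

Order the vertices as v_0 < v_1 < v_2 < v_3 < v_4 < v_5 < v_6 < v_7 < v_8 < v_9. Listing each simplex with vertices in this order, K has dimension 3 with simplices:

  0-simplices (10): [v_0], [v_1], [v_2], [v_3], [v_4], [v_5], [v_6], [v_7], [v_8], [v_9]
  1-simplices (21): (21 of them)
  2-simplices (9): [v_0,v_7,v_8], [v_1,v_2,v_3], [v_1,v_2,v_6], [v_1,v_3,v_6], [v_2,v_3,v_4], [v_2,v_3,v_6], [v_3,v_4,v_5], [v_4,v_5,v_8], [v_5,v_7,v_8]
  3-simplices (1): [v_1,v_2,v_3,v_6]

so the chain groups are C_0 ≅ Z^10, C_1 ≅ Z^21, C_2 ≅ Z^9, C_3 ≅ Z^1.

The boundary map ∂_1: C_1 → C_0 is given by ∂[p,q] = [q] − [p].
This gives a 10×21 integer matrix of rank 9; reducing to Smith normal form yields diagonal entries (1,1,1,1,1,1,1,1,1).

Boundary ∂_2: C_2 → C_1 acts by ∂[p,q,r] = [q,r] − [p,r] + [p,q]. For instance
  ∂[v_1,v_3,v_6] = [v_3,v_6] − [v_1,v_6] + [v_1,v_3],
  ∂[v_2,v_3,v_4] = [v_3,v_4] − [v_2,v_4] + [v_2,v_3].
This gives a 21×9 integer matrix of rank 8; reducing to Smith normal form yields diagonal entries (1,1,1,1,1,1,1,1).

Boundary ∂_3: C_3 → C_2 sends each 3-simplex σ to the alternating sum Σ_i (−1)^i (σ with its i-th vertex removed). For instance
  ∂[v_1,v_2,v_3,v_6] = [v_2,v_3,v_6] − [v_1,v_3,v_6] + [v_1,v_2,v_6] − [v_1,v_2,v_3].
The 9×1 boundary matrix has rank 1 and Smith normal form diag(1).

Computing H_k = (kernel of ∂_k) / (image of ∂_{k+1}):

  H_0: rank C_0 − rank ∂_1 = 10 − 9 = 1, and the invariant factors of ∂_1 are all 1, so H_0 ≅ Z.
  H_1: rank ker ∂_1 − rank ∂_2 = (21 − 9) − 8 = 4, and the invariant factors of ∂_2 are all 1, so H_1 ≅ Z^4.
  H_2: rank ker ∂_2 − rank ∂_3 = (9 − 8) − 1 = 0, and the invariant factors of ∂_3 are all 1, so H_2 ≅ 0.
  H_3: rank ker ∂_3 − rank ∂_4 = (1 − 1) − 0 = 0, and there is no ∂_4, so H_3 ≅ 0.

H_0 ≅ Z,  H_1 ≅ Z^4,  H_2 = 0,  H_3 = 0.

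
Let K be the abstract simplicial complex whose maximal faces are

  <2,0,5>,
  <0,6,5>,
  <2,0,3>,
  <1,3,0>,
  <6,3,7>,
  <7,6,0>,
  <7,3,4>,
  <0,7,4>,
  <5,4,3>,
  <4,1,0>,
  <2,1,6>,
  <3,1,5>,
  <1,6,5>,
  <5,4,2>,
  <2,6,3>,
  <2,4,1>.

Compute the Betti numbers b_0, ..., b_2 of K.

K has 8 vertices, 24 edges, 16 triangles.
rank ∂_0 = 0, rank ∂_1 = 7 ⇒ b_0 = 8 − 0 − 7 = 1; all invariant factors of ∂_1 are 1 so no torsion. So H_0 ≅ Z.
rank ∂_1 = 7, rank ∂_2 = 15 ⇒ b_1 = 24 − 7 − 15 = 2; all invariant factors of ∂_2 are 1 so no torsion. So H_1 ≅ Z^2.
rank ∂_2 = 15, rank ∂_3 = 0 ⇒ b_2 = 16 − 15 − 0 = 1. So H_2 ≅ Z.

b_0 = 1, b_1 = 2, b_2 = 1.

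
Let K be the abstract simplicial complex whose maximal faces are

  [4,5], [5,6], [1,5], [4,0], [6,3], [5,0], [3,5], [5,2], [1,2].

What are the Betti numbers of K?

Order the vertices as 0 < 1 < 2 < 3 < 4 < 5 < 6. Listing each simplex with vertices in this order, K has dimension 1 with simplices:

  0-simplices (7): [0], [1], [2], [3], [4], [5], [6]
  1-simplices (9): [0,4], [0,5], [1,2], [1,5], [2,5], [3,5], [3,6], [4,5], [5,6]

Hence C_0 ≅ Z^7, C_1 ≅ Z^9.

The boundary map ∂_1: C_1 → C_0 maps an edge to its endpoints' difference, ∂[p,q] = q − p.
This gives a 7×9 integer matrix of rank 6; reducing to Smith normal form yields diagonal entries (1,1,1,1,1,1).

Now H_k = ker ∂_k / im ∂_{k+1}, so:

  H_0: rank C_0 − rank ∂_1 = 7 − 6 = 1, and the invariant factors of ∂_1 are all 1, so H_0 ≅ Z.
  H_1: rank ker ∂_1 − rank ∂_2 = (9 − 6) − 0 = 3, and there is no ∂_2, so H_1 ≅ Z^3.

Hence the Betti numbers are b_0 = 1, b_1 = 3.

b_0 = 1, b_1 = 3.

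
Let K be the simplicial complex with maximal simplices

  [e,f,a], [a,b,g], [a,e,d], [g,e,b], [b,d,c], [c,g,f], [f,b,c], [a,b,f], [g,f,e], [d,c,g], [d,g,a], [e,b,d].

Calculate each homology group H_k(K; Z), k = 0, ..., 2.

Fix the vertex order a < b < c < d < e < f < g and write every simplex with vertices in increasing order. Then dim K = 2 and the simplices of K are:

  0-simplices (7): a, b, c, d, e, f, g
  1-simplices (18): ab, ad, ae, af, ag, bc, bd, be, bf, bg, cd, cf, cg, de, dg, ef, eg, fg
  2-simplices (12): abf, abg, ade, adg, aef, bcd, bcf, bde, beg, cdg, cfg, efg

so the chain groups are C_0 ≅ Z^7, C_1 ≅ Z^18, C_2 ≅ Z^12.

The boundary map ∂_1: C_1 → C_0 sends each edge [p,q] (with p < q) to q − p.
This gives a 7×18 integer matrix of rank 6; reducing to Smith normal form yields diagonal entries (1,1,1,1,1,1).

∂_2: C_2 → C_1 maps a triangle to the signed sum of its edges. For instance
  ∂abg = bg − ag + ab,
  ∂aef = ef − af + ae.
This gives a 18×12 integer matrix of rank 12; reducing to Smith normal form yields diagonal entries (1,1,1,1,1,1,1,1,1,1,1,2).

Computing H_k = (kernel of ∂_k) / (image of ∂_{k+1}):

  H_0: rank C_0 − rank ∂_1 = 7 − 6 = 1, and the invariant factors of ∂_1 are all 1, so H_0 ≅ Z.
  H_1: rank ker ∂_1 − rank ∂_2 = (18 − 6) − 12 = 0, and ∂_2 has invariant factor 2 > 1, so H_1 ≅ Z/2.
  H_2: rank ker ∂_2 − rank ∂_3 = (12 − 12) − 0 = 0, and there is no ∂_3, so H_2 ≅ 0.

H_0 ≅ Z,  H_1 ≅ Z/2,  H_2 = 0.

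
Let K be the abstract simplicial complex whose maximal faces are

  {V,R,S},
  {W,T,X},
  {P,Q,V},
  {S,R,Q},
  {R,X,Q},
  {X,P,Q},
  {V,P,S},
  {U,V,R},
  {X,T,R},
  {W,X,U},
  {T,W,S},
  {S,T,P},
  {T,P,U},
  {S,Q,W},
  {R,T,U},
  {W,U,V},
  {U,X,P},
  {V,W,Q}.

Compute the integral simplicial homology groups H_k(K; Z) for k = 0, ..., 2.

H_0 ≅ Z,  H_1 ≅ Z ⊕ Z/2,  H_2 = 0.

We work with the vertex ordering P < Q < R < S < T < U < V < W < X. The simplices of K, each written with vertices in increasing order, are:

  0-simplices (9): P, Q, R, S, T, U, V, W, X
  1-simplices (27): PQ, PS, PT, PU, PV, PX, QR, QS, QV, QW, QX, RS, RT, RU, RV, RX, ST, SV, SW, TU, TW, TX, UV, UW, UX, VW, WX
  2-simplices (18): PQV, PQX, PST, PSV, PTU, PUX, QRS, QRX, QSW, QVW, RSV, RTU, RTX, RUV, STW, TWX, UVW, UWX

Hence C_0 ≅ Z^9, C_1 ≅ Z^27, C_2 ≅ Z^18.

Boundary ∂_1: C_1 → C_0 sends each edge [p,q] (with p < q) to q − p. For instance
  ∂RS = S − R.
The resulting 9×27 matrix has rank 8, and its Smith normal form has invariant factors (1,1,1,1,1,1,1,1).

Boundary ∂_2: C_2 → C_1 sends each 2-simplex [p,q,r] to [q,r] − [p,r] + [p,q]. For instance
  ∂PQV = QV − PV + PQ,
  ∂PST = ST − PT + PS.
As a 27×18 matrix over Z this has rank 18, with invariant factors (1,1,1,1,1,1,1,1,1,1,1,1,1,1,1,1,1,2).

Reading off H_k = ker ∂_k / im ∂_{k+1}:

  H_0: rank C_0 − rank ∂_1 = 9 − 8 = 1, and the invariant factors of ∂_1 are all 1, so H_0 ≅ Z.
  H_1: rank ker ∂_1 − rank ∂_2 = (27 − 8) − 18 = 1, and ∂_2 has invariant factor 2 > 1, so H_1 ≅ Z ⊕ Z/2.
  H_2: rank ker ∂_2 − rank ∂_3 = (18 − 18) − 0 = 0, and there is no ∂_3, so H_2 ≅ 0.

(K is a triangulation of the Klein bottle.)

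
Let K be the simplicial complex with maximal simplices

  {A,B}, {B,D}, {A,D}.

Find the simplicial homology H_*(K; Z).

Take the total order A < B < D on the vertex set. Then K (dimension 1) consists of the simplices:

  0-simplices (3): A, B, D
  1-simplices (3): AB, AD, BD

giving chain groups C_0 ≅ Z^3, C_1 ≅ Z^3.

Boundary ∂_1: C_1 → C_0 sends each edge [p,q] (with p < q) to q − p.
This gives a 3×3 integer matrix of rank 2; reducing to Smith normal form yields diagonal entries (1,1).

Computing H_k = (kernel of ∂_k) / (image of ∂_{k+1}):

  H_0: rank C_0 − rank ∂_1 = 3 − 2 = 1, and the invariant factors of ∂_1 are all 1, so H_0 ≅ Z.
  H_1: rank ker ∂_1 − rank ∂_2 = (3 − 2) − 0 = 1, and there is no ∂_2, so H_1 ≅ Z.

H_0 ≅ Z,  H_1 ≅ Z.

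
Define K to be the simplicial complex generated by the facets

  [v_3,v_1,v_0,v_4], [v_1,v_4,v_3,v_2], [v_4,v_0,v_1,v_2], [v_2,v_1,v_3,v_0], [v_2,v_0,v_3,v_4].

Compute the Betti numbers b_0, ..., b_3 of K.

b_0 = 1, b_1 = 0, b_2 = 0, b_3 = 1.

Take the total order v_0 < v_1 < v_2 < v_3 < v_4 on the vertex set. Then K (dimension 3) consists of the simplices:

  0-simplices (5): [v_0], [v_1], [v_2], [v_3], [v_4]
  1-simplices (10): [v_0,v_1], [v_0,v_2], [v_0,v_3], [v_0,v_4], [v_1,v_2], [v_1,v_3], [v_1,v_4], [v_2,v_3], [v_2,v_4], [v_3,v_4]
  2-simplices (10): [v_0,v_1,v_2], [v_0,v_1,v_3], [v_0,v_1,v_4], [v_0,v_2,v_3], [v_0,v_2,v_4], [v_0,v_3,v_4], [v_1,v_2,v_3], [v_1,v_2,v_4], [v_1,v_3,v_4], [v_2,v_3,v_4]
  3-simplices (5): [v_0,v_1,v_2,v_3], [v_0,v_1,v_2,v_4], [v_0,v_1,v_3,v_4], [v_0,v_2,v_3,v_4], [v_1,v_2,v_3,v_4]

Hence C_0 ≅ Z^5, C_1 ≅ Z^10, C_2 ≅ Z^10, C_3 ≅ Z^5.

Boundary ∂_1: C_1 → C_0 sends each edge [p,q] (with p < q) to q − p.
This gives a 5×10 integer matrix of rank 4; reducing to Smith normal form yields diagonal entries (1,1,1,1).

Boundary ∂_2: C_2 → C_1 sends each 2-simplex [p,q,r] to [q,r] − [p,r] + [p,q]. For instance
  ∂[v_0,v_1,v_2] = [v_1,v_2] − [v_0,v_2] + [v_0,v_1],
  ∂[v_2,v_3,v_4] = [v_3,v_4] − [v_2,v_4] + [v_2,v_3].
This gives a 10×10 integer matrix of rank 6; reducing to Smith normal form yields diagonal entries (1,1,1,1,1,1).

∂_3: C_3 → C_2 sends each 3-simplex σ to the alternating sum Σ_i (−1)^i (σ with its i-th vertex removed). For instance
  ∂[v_1,v_2,v_3,v_4] = [v_2,v_3,v_4] − [v_1,v_3,v_4] + [v_1,v_2,v_4] − [v_1,v_2,v_3],
  ∂[v_0,v_2,v_3,v_4] = [v_2,v_3,v_4] − [v_0,v_3,v_4] + [v_0,v_2,v_4] − [v_0,v_2,v_3].
This gives a 10×5 integer matrix of rank 4; reducing to Smith normal form yields diagonal entries (1,1,1,1).

Reading off H_k = ker ∂_k / im ∂_{k+1}:

  H_0: rank C_0 − rank ∂_1 = 5 − 4 = 1, and the invariant factors of ∂_1 are all 1, so H_0 = Z.
  H_1: rank ker ∂_1 − rank ∂_2 = (10 − 4) − 6 = 0, and the invariant factors of ∂_2 are all 1, so H_1 = 0.
  H_2: rank ker ∂_2 − rank ∂_3 = (10 − 6) − 4 = 0, and the invariant factors of ∂_3 are all 1, so H_2 = 0.
  H_3: rank ker ∂_3 − rank ∂_4 = (5 − 4) − 0 = 1, and there is no ∂_4, so H_3 = Z.

As a check, the Euler characteristic is 5 − 10 + 10 − 5 = 0, which agrees with 1 − 0 + 0 − 1 = 0.
(K is a triangulation of the 3-sphere S^3.)

Hence the Betti numbers are b_0 = 1, b_1 = 0, b_2 = 0, b_3 = 1.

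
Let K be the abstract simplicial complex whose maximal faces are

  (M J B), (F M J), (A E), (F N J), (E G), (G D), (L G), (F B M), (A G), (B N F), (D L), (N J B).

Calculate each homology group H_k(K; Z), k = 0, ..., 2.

H_0 = Z^2,  H_1 = Z^2,  H_2 = Z.

Order the vertices as A < B < D < E < F < G < J < L < M < N. Listing each simplex with vertices in this order, K has dimension 2 with simplices:

  0-simplices (10): A, B, D, E, F, G, J, L, M, N
  1-simplices (15): AE, AG, BF, BJ, BM, BN, DG, DL, EG, FJ, FM, FN, GL, JM, JN
  2-simplices (6): BFM, BFN, BJM, BJN, FJM, FJN

Hence C_0 ≅ Z^10, C_1 ≅ Z^15, C_2 ≅ Z^6.

∂_1: C_1 → C_0 sends each edge [p,q] (with p < q) to q − p.
This gives a 10×15 integer matrix of rank 8; reducing to Smith normal form yields diagonal entries (1,1,1,1,1,1,1,1).

The boundary map ∂_2: C_2 → C_1 acts by ∂[p,q,r] = [q,r] − [p,r] + [p,q]. For instance
  ∂FJN = JN − FN + FJ,
  ∂FJM = JM − FM + FJ.
The 15×6 boundary matrix has rank 5 and Smith normal form diag(1,1,1,1,1).

Reading off H_k = ker ∂_k / im ∂_{k+1}:

  H_0: rank C_0 − rank ∂_1 = 10 − 8 = 2, and the invariant factors of ∂_1 are all 1, so H_0 = Z^2.
  H_1: rank ker ∂_1 − rank ∂_2 = (15 − 8) − 5 = 2, and the invariant factors of ∂_2 are all 1, so H_1 = Z^2.
  H_2: rank ker ∂_2 − rank ∂_3 = (6 − 5) − 0 = 1, and there is no ∂_3, so H_2 = Z.

(K is a triangulation of the disjoint union of the 2-sphere S^2 and a wedge of 2 circles.)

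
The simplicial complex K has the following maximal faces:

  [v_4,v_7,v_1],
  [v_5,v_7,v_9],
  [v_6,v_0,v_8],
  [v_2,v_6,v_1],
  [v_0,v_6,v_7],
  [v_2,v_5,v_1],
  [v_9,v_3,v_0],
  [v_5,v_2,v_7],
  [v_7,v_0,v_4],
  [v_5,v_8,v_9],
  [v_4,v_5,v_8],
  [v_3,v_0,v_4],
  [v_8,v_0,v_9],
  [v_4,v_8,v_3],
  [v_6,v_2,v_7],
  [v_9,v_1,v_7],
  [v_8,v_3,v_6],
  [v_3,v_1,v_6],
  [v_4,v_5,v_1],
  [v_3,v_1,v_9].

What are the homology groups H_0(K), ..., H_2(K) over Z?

Fix the vertex order v_0 < v_1 < v_2 < v_3 < v_4 < v_5 < v_6 < v_7 < v_8 < v_9 and write every simplex with vertices in increasing order. Then dim K = 2 and the simplices of K are:

  0-simplices (10): [v_0], [v_1], [v_2], [v_3], [v_4], [v_5], [v_6], [v_7], [v_8], [v_9]
  1-simplices (30): (30 of them)
  2-simplices (20): (20 of them)

giving chain groups C_0 ≅ Z^10, C_1 ≅ Z^30, C_2 ≅ Z^20.

Boundary ∂_1: C_1 → C_0 maps an edge to its endpoints' difference, ∂[p,q] = q − p. For instance
  ∂[v_3,v_8] = [v_8] − [v_3].
The resulting 10×30 matrix has rank 9, and its Smith normal form has invariant factors (1,1,1,1,1,1,1,1,1).

Boundary ∂_2: C_2 → C_1 maps a triangle to the signed sum of its edges. For instance
  ∂[v_1,v_4,v_5] = [v_4,v_5] − [v_1,v_5] + [v_1,v_4],
  ∂[v_1,v_7,v_9] = [v_7,v_9] − [v_1,v_9] + [v_1,v_7].
The 30×20 boundary matrix has rank 20 and Smith normal form diag(1,1,1,1,1,1,1,1,1,1,1,1,1,1,1,1,1,1,1,2).

Computing H_k = (kernel of ∂_k) / (image of ∂_{k+1}):

  H_0: rank C_0 − rank ∂_1 = 10 − 9 = 1, and the invariant factors of ∂_1 are all 1, so H_0 = Z.
  H_1: rank ker ∂_1 − rank ∂_2 = (30 − 9) − 20 = 1, and ∂_2 has invariant factor 2 > 1, so H_1 = Z ⊕ Z/2.
  H_2: rank ker ∂_2 − rank ∂_3 = (20 − 20) − 0 = 0, and there is no ∂_3, so H_2 = 0.

(K is a triangulation of the Klein bottle.)

H_0 = Z,  H_1 = Z ⊕ Z/2,  H_2 = 0.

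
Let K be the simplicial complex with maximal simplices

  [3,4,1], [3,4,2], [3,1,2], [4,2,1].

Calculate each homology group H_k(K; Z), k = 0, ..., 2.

H_0 = Z,  H_1 = 0,  H_2 = Z.

Fix the vertex order 1 < 2 < 3 < 4 and write every simplex with vertices in increasing order. Then dim K = 2 and the simplices of K are:

  0-simplices (4): [1], [2], [3], [4]
  1-simplices (6): [1,2], [1,3], [1,4], [2,3], [2,4], [3,4]
  2-simplices (4): [1,2,3], [1,2,4], [1,3,4], [2,3,4]

Hence C_0 ≅ Z^4, C_1 ≅ Z^6, C_2 ≅ Z^4.

The boundary map ∂_1: C_1 → C_0 maps an edge to its endpoints' difference, ∂[p,q] = q − p.
As a 4×6 matrix over Z this has rank 3, with invariant factors (1,1,1).

Boundary ∂_2: C_2 → C_1 sends each 2-simplex [p,q,r] to [q,r] − [p,r] + [p,q]. For instance
  ∂[1,2,4] = [2,4] − [1,4] + [1,2],
  ∂[2,3,4] = [3,4] − [2,4] + [2,3].
This gives a 6×4 integer matrix of rank 3; reducing to Smith normal form yields diagonal entries (1,1,1).

From H_k ≅ ker(∂_k) / im(∂_{k+1}) we obtain:

  H_0: rank C_0 − rank ∂_1 = 4 − 3 = 1, and the invariant factors of ∂_1 are all 1, so H_0 = Z.
  H_1: rank ker ∂_1 − rank ∂_2 = (6 − 3) − 3 = 0, and the invariant factors of ∂_2 are all 1, so H_1 = 0.
  H_2: rank ker ∂_2 − rank ∂_3 = (4 − 3) − 0 = 1, and there is no ∂_3, so H_2 = Z.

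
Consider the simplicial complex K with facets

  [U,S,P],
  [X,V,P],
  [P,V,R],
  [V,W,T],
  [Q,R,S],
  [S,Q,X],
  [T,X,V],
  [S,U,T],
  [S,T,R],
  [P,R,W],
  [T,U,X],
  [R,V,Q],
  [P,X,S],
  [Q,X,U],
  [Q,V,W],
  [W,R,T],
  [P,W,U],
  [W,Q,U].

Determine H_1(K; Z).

Take the total order P < Q < R < S < T < U < V < W < X on the vertex set. Then K (dimension 2) consists of the simplices:

  0-simplices (9): P, Q, R, S, T, U, V, W, X
  1-simplices (27): PR, PS, PU, PV, PW, PX, QR, QS, QU, QV, QW, QX, RS, RT, RV, RW, ST, SU, SX, TU, TV, TW, TX, UW, UX, VW, VX
  2-simplices (18): PRV, PRW, PSU, PSX, PUW, PVX, QRS, QRV, QSX, QUW, QUX, QVW, RST, RTW, STU, TUX, TVW, TVX

so the chain groups are C_0 ≅ Z^9, C_1 ≅ Z^27, C_2 ≅ Z^18.

Boundary ∂_1: C_1 → C_0 is given by ∂[p,q] = [q] − [p]. For instance
  ∂SU = U − S.
As a 9×27 matrix over Z this has rank 8, with invariant factors (1,1,1,1,1,1,1,1).

The boundary map ∂_2: C_2 → C_1 acts by ∂[p,q,r] = [q,r] − [p,r] + [p,q]. For instance
  ∂PRV = RV − PV + PR,
  ∂PUW = UW − PW + PU.
As a 27×18 matrix over Z this has rank 18, with invariant factors (1,1,1,1,1,1,1,1,1,1,1,1,1,1,1,1,1,2).

Reading off H_k = ker ∂_k / im ∂_{k+1}:

  H_1: rank ker ∂_1 − rank ∂_2 = (27 − 8) − 18 = 1, and ∂_2 has invariant factor 2 > 1, so H_1 = Z ⊕ Z/2.

H_1 ≅ Z ⊕ Z/2.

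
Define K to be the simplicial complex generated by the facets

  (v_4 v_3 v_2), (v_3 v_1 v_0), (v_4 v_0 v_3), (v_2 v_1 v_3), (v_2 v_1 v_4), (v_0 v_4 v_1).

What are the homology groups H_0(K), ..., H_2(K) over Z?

H_0 ≅ Z,  H_1 = 0,  H_2 ≅ Z.

Fix the vertex order v_0 < v_1 < v_2 < v_3 < v_4 and write every simplex with vertices in increasing order. Then dim K = 2 and the simplices of K are:

  0-simplices (5): [v_0], [v_1], [v_2], [v_3], [v_4]
  1-simplices (9): [v_0,v_1], [v_0,v_3], [v_0,v_4], [v_1,v_2], [v_1,v_3], [v_1,v_4], [v_2,v_3], [v_2,v_4], [v_3,v_4]
  2-simplices (6): [v_0,v_1,v_3], [v_0,v_1,v_4], [v_0,v_3,v_4], [v_1,v_2,v_3], [v_1,v_2,v_4], [v_2,v_3,v_4]

so the chain groups are C_0 ≅ Z^5, C_1 ≅ Z^9, C_2 ≅ Z^6.

The boundary map ∂_1: C_1 → C_0 maps an edge to its endpoints' difference, ∂[p,q] = q − p.
As a 5×9 matrix over Z this has rank 4, with invariant factors (1,1,1,1).

∂_2: C_2 → C_1 acts by ∂[p,q,r] = [q,r] − [p,r] + [p,q]. For instance
  ∂[v_0,v_3,v_4] = [v_3,v_4] − [v_0,v_4] + [v_0,v_3],
  ∂[v_2,v_3,v_4] = [v_3,v_4] − [v_2,v_4] + [v_2,v_3].
The 9×6 boundary matrix has rank 5 and Smith normal form diag(1,1,1,1,1).

Reading off H_k = ker ∂_k / im ∂_{k+1}:

  H_0: rank C_0 − rank ∂_1 = 5 − 4 = 1, and the invariant factors of ∂_1 are all 1, so H_0 = Z.
  H_1: rank ker ∂_1 − rank ∂_2 = (9 − 4) − 5 = 0, and the invariant factors of ∂_2 are all 1, so H_1 = 0.
  H_2: rank ker ∂_2 − rank ∂_3 = (6 − 5) − 0 = 1, and there is no ∂_3, so H_2 = Z.

As a check, the Euler characteristic is 5 − 9 + 6 = 2, which agrees with 1 − 0 + 1 = 2.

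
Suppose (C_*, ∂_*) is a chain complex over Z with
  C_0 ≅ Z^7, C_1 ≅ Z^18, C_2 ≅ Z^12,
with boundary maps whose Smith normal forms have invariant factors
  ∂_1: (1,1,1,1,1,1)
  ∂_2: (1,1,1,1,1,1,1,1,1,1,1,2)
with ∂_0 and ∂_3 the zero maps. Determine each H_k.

H_0 = Z,  H_1 = Z/2,  H_2 = 0.

H_0: b_0 = 7 − 0 − 6 = 1; torsion from ∂_1 factors > 1: none. So H_0 = Z.
H_1: b_1 = 18 − 6 − 12 = 0; torsion from ∂_2 factors > 1: [2]. So H_1 = Z/2.
H_2: b_2 = 12 − 12 − 0 = 0; torsion from ∂_3 factors > 1: none. So H_2 = 0.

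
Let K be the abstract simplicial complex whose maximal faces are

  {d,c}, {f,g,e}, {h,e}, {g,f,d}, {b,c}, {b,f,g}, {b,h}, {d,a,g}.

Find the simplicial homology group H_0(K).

H_0 ≅ Z.

We work with the vertex ordering a < b < c < d < e < f < g < h. The simplices of K, each written with vertices in increasing order, are:

  0-simplices (8): a, b, c, d, e, f, g, h
  1-simplices (13): ad, ag, bc, bf, bg, bh, cd, df, dg, ef, eg, eh, fg
  2-simplices (4): adg, bfg, dfg, efg

so the chain groups are C_0 ≅ Z^8, C_1 ≅ Z^13, C_2 ≅ Z^4.

Boundary ∂_1: C_1 → C_0 is given by ∂[p,q] = [q] − [p].
The 8×13 boundary matrix has rank 7 and Smith normal form diag(1,1,1,1,1,1,1).

Boundary ∂_2: C_2 → C_1 maps a triangle to the signed sum of its edges. For instance
  ∂efg = fg − eg + ef,
  ∂adg = dg − ag + ad.
As a 13×4 matrix over Z this has rank 4, with invariant factors (1,1,1,1).

Now H_k = ker ∂_k / im ∂_{k+1}, so:

  H_0: rank C_0 − rank ∂_1 = 8 − 7 = 1, and the invariant factors of ∂_1 are all 1, so H_0 = Z.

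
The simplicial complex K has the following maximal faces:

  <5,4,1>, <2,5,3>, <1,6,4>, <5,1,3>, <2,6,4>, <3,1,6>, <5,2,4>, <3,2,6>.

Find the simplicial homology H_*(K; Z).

H_0 = Z,  H_1 = 0,  H_2 = Z.

We work with the vertex ordering 1 < 2 < 3 < 4 < 5 < 6. The simplices of K, each written with vertices in increasing order, are:

  0-simplices (6): [1], [2], [3], [4], [5], [6]
  1-simplices (12): [1,3], [1,4], [1,5], [1,6], [2,3], [2,4], [2,5], [2,6], [3,5], [3,6], [4,5], [4,6]
  2-simplices (8): [1,3,5], [1,3,6], [1,4,5], [1,4,6], [2,3,5], [2,3,6], [2,4,5], [2,4,6]

so the chain groups are C_0 ≅ Z^6, C_1 ≅ Z^12, C_2 ≅ Z^8.

The boundary map ∂_1: C_1 → C_0 maps an edge to its endpoints' difference, ∂[p,q] = q − p. For instance
  ∂[2,3] = [3] − [2].
The 6×12 boundary matrix has rank 5 and Smith normal form diag(1,1,1,1,1).

Boundary ∂_2: C_2 → C_1 maps a triangle to the signed sum of its edges. For instance
  ∂[1,4,6] = [4,6] − [1,6] + [1,4],
  ∂[2,4,6] = [4,6] − [2,6] + [2,4].
This gives a 12×8 integer matrix of rank 7; reducing to Smith normal form yields diagonal entries (1,1,1,1,1,1,1).

Computing H_k = (kernel of ∂_k) / (image of ∂_{k+1}):

  H_0: rank C_0 − rank ∂_1 = 6 − 5 = 1, and the invariant factors of ∂_1 are all 1, so H_0 = Z.
  H_1: rank ker ∂_1 − rank ∂_2 = (12 − 5) − 7 = 0, and the invariant factors of ∂_2 are all 1, so H_1 = 0.
  H_2: rank ker ∂_2 − rank ∂_3 = (8 − 7) − 0 = 1, and there is no ∂_3, so H_2 = Z.

(K is a triangulation of the 2-sphere S^2.)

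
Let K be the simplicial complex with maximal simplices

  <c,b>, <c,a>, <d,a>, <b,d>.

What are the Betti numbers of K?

We work with the vertex ordering a < b < c < d. The simplices of K, each written with vertices in increasing order, are:

  0-simplices (4): a, b, c, d
  1-simplices (4): ac, ad, bc, bd

Hence C_0 ≅ Z^4, C_1 ≅ Z^4.

The boundary map ∂_1: C_1 → C_0 sends each edge [p,q] (with p < q) to q − p.
This gives a 4×4 integer matrix of rank 3; reducing to Smith normal form yields diagonal entries (1,1,1).

Now H_k = ker ∂_k / im ∂_{k+1}, so:

  H_0: rank C_0 − rank ∂_1 = 4 − 3 = 1, and the invariant factors of ∂_1 are all 1, so H_0 ≅ Z.
  H_1: rank ker ∂_1 − rank ∂_2 = (4 − 3) − 0 = 1, and there is no ∂_2, so H_1 ≅ Z.

Hence the Betti numbers are b_0 = 1, b_1 = 1.

b_0 = 1, b_1 = 1.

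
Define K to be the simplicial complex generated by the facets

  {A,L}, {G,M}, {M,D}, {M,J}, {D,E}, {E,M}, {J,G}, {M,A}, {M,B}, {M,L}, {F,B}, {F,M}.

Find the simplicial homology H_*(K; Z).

Take the total order A < B < D < E < F < G < J < L < M on the vertex set. Then K (dimension 1) consists of the simplices:

  0-simplices (9): A, B, D, E, F, G, J, L, M
  1-simplices (12): AL, AM, BF, BM, DE, DM, EM, FM, GJ, GM, JM, LM

Hence C_0 ≅ Z^9, C_1 ≅ Z^12.

∂_1: C_1 → C_0 maps an edge to its endpoints' difference, ∂[p,q] = q − p.
This gives a 9×12 integer matrix of rank 8; reducing to Smith normal form yields diagonal entries (1,1,1,1,1,1,1,1).

Reading off H_k = ker ∂_k / im ∂_{k+1}:

  H_0: rank C_0 − rank ∂_1 = 9 − 8 = 1, and the invariant factors of ∂_1 are all 1, so H_0 = Z.
  H_1: rank ker ∂_1 − rank ∂_2 = (12 − 8) − 0 = 4, and there is no ∂_2, so H_1 = Z^4.

As a check, the Euler characteristic is 9 − 12 = -3, which agrees with 1 − 4 = -3.
(K is a triangulation of a wedge of 4 circles.)

H_0 = Z,  H_1 = Z^4.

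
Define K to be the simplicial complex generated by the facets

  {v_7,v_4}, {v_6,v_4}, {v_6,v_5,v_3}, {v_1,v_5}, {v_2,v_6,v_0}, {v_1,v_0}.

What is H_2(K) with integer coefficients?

H_2 ≅ 0.

We work with the vertex ordering v_0 < v_1 < v_2 < v_3 < v_4 < v_5 < v_6 < v_7. The simplices of K, each written with vertices in increasing order, are:

  0-simplices (8): [v_0], [v_1], [v_2], [v_3], [v_4], [v_5], [v_6], [v_7]
  1-simplices (10): [v_0,v_1], [v_0,v_2], [v_0,v_6], [v_1,v_5], [v_2,v_6], [v_3,v_5], [v_3,v_6], [v_4,v_6], [v_4,v_7], [v_5,v_6]
  2-simplices (2): [v_0,v_2,v_6], [v_3,v_5,v_6]

so the chain groups are C_0 ≅ Z^8, C_1 ≅ Z^10, C_2 ≅ Z^2.

∂_1: C_1 → C_0 is given by ∂[p,q] = [q] − [p]. For instance
  ∂[v_0,v_1] = [v_1] − [v_0].
As a 8×10 matrix over Z this has rank 7, with invariant factors (1,1,1,1,1,1,1).

The boundary map ∂_2: C_2 → C_1 sends each 2-simplex [p,q,r] to [q,r] − [p,r] + [p,q]. For instance
  ∂[v_3,v_5,v_6] = [v_5,v_6] − [v_3,v_6] + [v_3,v_5],
  ∂[v_0,v_2,v_6] = [v_2,v_6] − [v_0,v_6] + [v_0,v_2].
The 10×2 boundary matrix has rank 2 and Smith normal form diag(1,1).

Reading off H_k = ker ∂_k / im ∂_{k+1}:

  H_2: rank ker ∂_2 − rank ∂_3 = (2 − 2) − 0 = 0, and there is no ∂_3, so H_2 ≅ 0.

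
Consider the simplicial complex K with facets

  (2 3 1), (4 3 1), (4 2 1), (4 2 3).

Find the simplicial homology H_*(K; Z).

H_0 ≅ Z,  H_1 = 0,  H_2 ≅ Z.

Fix the vertex order 1 < 2 < 3 < 4 and write every simplex with vertices in increasing order. Then dim K = 2 and the simplices of K are:

  0-simplices (4): [1], [2], [3], [4]
  1-simplices (6): [1,2], [1,3], [1,4], [2,3], [2,4], [3,4]
  2-simplices (4): [1,2,3], [1,2,4], [1,3,4], [2,3,4]

giving chain groups C_0 ≅ Z^4, C_1 ≅ Z^6, C_2 ≅ Z^4.

The boundary map ∂_1: C_1 → C_0 maps an edge to its endpoints' difference, ∂[p,q] = q − p. For instance
  ∂[1,4] = [4] − [1].
As a 4×6 matrix over Z this has rank 3, with invariant factors (1,1,1).

Boundary ∂_2: C_2 → C_1 acts by ∂[p,q,r] = [q,r] − [p,r] + [p,q]. For instance
  ∂[2,3,4] = [3,4] − [2,4] + [2,3],
  ∂[1,2,3] = [2,3] − [1,3] + [1,2].
As a 6×4 matrix over Z this has rank 3, with invariant factors (1,1,1).

From H_k ≅ ker(∂_k) / im(∂_{k+1}) we obtain:

  H_0: rank C_0 − rank ∂_1 = 4 − 3 = 1, and the invariant factors of ∂_1 are all 1, so H_0 = Z.
  H_1: rank ker ∂_1 − rank ∂_2 = (6 − 3) − 3 = 0, and the invariant factors of ∂_2 are all 1, so H_1 = 0.
  H_2: rank ker ∂_2 − rank ∂_3 = (4 − 3) − 0 = 1, and there is no ∂_3, so H_2 = Z.

(K is a triangulation of the 2-sphere S^2.)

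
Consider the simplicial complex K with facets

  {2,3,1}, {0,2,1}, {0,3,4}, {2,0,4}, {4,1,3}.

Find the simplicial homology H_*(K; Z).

We work with the vertex ordering 0 < 1 < 2 < 3 < 4. The simplices of K, each written with vertices in increasing order, are:

  0-simplices (5): [0], [1], [2], [3], [4]
  1-simplices (10): [0,1], [0,2], [0,3], [0,4], [1,2], [1,3], [1,4], [2,3], [2,4], [3,4]
  2-simplices (5): [0,1,2], [0,2,4], [0,3,4], [1,2,3], [1,3,4]

giving chain groups C_0 ≅ Z^5, C_1 ≅ Z^10, C_2 ≅ Z^5.

Boundary ∂_1: C_1 → C_0 is given by ∂[p,q] = [q] − [p]. For instance
  ∂[0,4] = [4] − [0].
This gives a 5×10 integer matrix of rank 4; reducing to Smith normal form yields diagonal entries (1,1,1,1).

∂_2: C_2 → C_1 acts by ∂[p,q,r] = [q,r] − [p,r] + [p,q]. For instance
  ∂[0,3,4] = [3,4] − [0,4] + [0,3],
  ∂[0,1,2] = [1,2] − [0,2] + [0,1].
As a 10×5 matrix over Z this has rank 5, with invariant factors (1,1,1,1,1).

Reading off H_k = ker ∂_k / im ∂_{k+1}:

  H_0: rank C_0 − rank ∂_1 = 5 − 4 = 1, and the invariant factors of ∂_1 are all 1, so H_0 ≅ Z.
  H_1: rank ker ∂_1 − rank ∂_2 = (10 − 4) − 5 = 1, and the invariant factors of ∂_2 are all 1, so H_1 ≅ Z.
  H_2: rank ker ∂_2 − rank ∂_3 = (5 − 5) − 0 = 0, and there is no ∂_3, so H_2 ≅ 0.

As a check, the Euler characteristic is 5 − 10 + 5 = 0, which agrees with 1 − 1 + 0 = 0.
(K is a triangulation of the Möbius band.)

H_0 = Z,  H_1 = Z,  H_2 = 0.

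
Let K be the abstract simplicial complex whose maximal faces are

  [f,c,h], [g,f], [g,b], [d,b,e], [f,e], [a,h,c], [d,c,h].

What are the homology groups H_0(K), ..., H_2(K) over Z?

H_0 ≅ Z,  H_1 ≅ Z^2,  H_2 = 0.

K has 8 vertices, 13 edges, 4 triangles.
rank ∂_0 = 0, rank ∂_1 = 7 ⇒ b_0 = 8 − 0 − 7 = 1; all invariant factors of ∂_1 are 1 so no torsion. So H_0 ≅ Z.
rank ∂_1 = 7, rank ∂_2 = 4 ⇒ b_1 = 13 − 7 − 4 = 2; all invariant factors of ∂_2 are 1 so no torsion. So H_1 ≅ Z^2.
rank ∂_2 = 4, rank ∂_3 = 0 ⇒ b_2 = 4 − 4 − 0 = 0. So H_2 ≅ 0.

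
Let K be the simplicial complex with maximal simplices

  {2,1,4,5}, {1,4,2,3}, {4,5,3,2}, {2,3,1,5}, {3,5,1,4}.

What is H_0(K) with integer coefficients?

H_0 = Z.

We work with the vertex ordering 1 < 2 < 3 < 4 < 5. The simplices of K, each written with vertices in increasing order, are:

  0-simplices (5): [1], [2], [3], [4], [5]
  1-simplices (10): [1,2], [1,3], [1,4], [1,5], [2,3], [2,4], [2,5], [3,4], [3,5], [4,5]
  2-simplices (10): [1,2,3], [1,2,4], [1,2,5], [1,3,4], [1,3,5], [1,4,5], [2,3,4], [2,3,5], [2,4,5], [3,4,5]
  3-simplices (5): [1,2,3,4], [1,2,3,5], [1,2,4,5], [1,3,4,5], [2,3,4,5]

Hence C_0 ≅ Z^5, C_1 ≅ Z^10, C_2 ≅ Z^10, C_3 ≅ Z^5.

The boundary map ∂_1: C_1 → C_0 is given by ∂[p,q] = [q] − [p]. For instance
  ∂[3,4] = [4] − [3].
As a 5×10 matrix over Z this has rank 4, with invariant factors (1,1,1,1).

The boundary map ∂_2: C_2 → C_1 sends each 2-simplex [p,q,r] to [q,r] − [p,r] + [p,q]. For instance
  ∂[1,3,5] = [3,5] − [1,5] + [1,3],
  ∂[2,3,5] = [3,5] − [2,5] + [2,3].
The 10×10 boundary matrix has rank 6 and Smith normal form diag(1,1,1,1,1,1).

Boundary ∂_3: C_3 → C_2 sends each 3-simplex σ to the alternating sum Σ_i (−1)^i (σ with its i-th vertex removed). For instance
  ∂[1,3,4,5] = [3,4,5] − [1,4,5] + [1,3,5] − [1,3,4],
  ∂[1,2,4,5] = [2,4,5] − [1,4,5] + [1,2,5] − [1,2,4].
The 10×5 boundary matrix has rank 4 and Smith normal form diag(1,1,1,1).

Computing H_k = (kernel of ∂_k) / (image of ∂_{k+1}):

  H_0: rank C_0 − rank ∂_1 = 5 − 4 = 1, and the invariant factors of ∂_1 are all 1, so H_0 = Z.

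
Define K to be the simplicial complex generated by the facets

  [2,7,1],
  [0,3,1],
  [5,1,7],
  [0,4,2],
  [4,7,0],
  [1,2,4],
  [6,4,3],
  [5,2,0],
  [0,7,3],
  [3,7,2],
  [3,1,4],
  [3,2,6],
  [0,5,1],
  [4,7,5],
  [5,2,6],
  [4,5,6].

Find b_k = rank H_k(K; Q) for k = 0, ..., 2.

b_0 = 1, b_1 = 2, b_2 = 1.

Take the total order 0 < 1 < 2 < 3 < 4 < 5 < 6 < 7 on the vertex set. Then K (dimension 2) consists of the simplices:

  0-simplices (8): [0], [1], [2], [3], [4], [5], [6], [7]
  1-simplices (24): (24 of them)
  2-simplices (16): [0,1,3], [0,1,5], [0,2,4], [0,2,5], [0,3,7], [0,4,7], [1,2,4], [1,2,7], [1,3,4], [1,5,7], [2,3,6], [2,3,7], [2,5,6], [3,4,6], [4,5,6], [4,5,7]

Hence C_0 ≅ Z^8, C_1 ≅ Z^24, C_2 ≅ Z^16.

The boundary map ∂_1: C_1 → C_0 maps an edge to its endpoints' difference, ∂[p,q] = q − p. For instance
  ∂[4,6] = [6] − [4].
The resulting 8×24 matrix has rank 7, and its Smith normal form has invariant factors (1,1,1,1,1,1,1).

The boundary map ∂_2: C_2 → C_1 sends each 2-simplex [p,q,r] to [q,r] − [p,r] + [p,q]. For instance
  ∂[1,3,4] = [3,4] − [1,4] + [1,3],
  ∂[0,2,4] = [2,4] − [0,4] + [0,2].
The resulting 24×16 matrix has rank 15, and its Smith normal form has invariant factors (1,1,1,1,1,1,1,1,1,1,1,1,1,1,1).

From H_k ≅ ker(∂_k) / im(∂_{k+1}) we obtain:

  H_0: rank C_0 − rank ∂_1 = 8 − 7 = 1, and the invariant factors of ∂_1 are all 1, so H_0 = Z.
  H_1: rank ker ∂_1 − rank ∂_2 = (24 − 7) − 15 = 2, and the invariant factors of ∂_2 are all 1, so H_1 = Z^2.
  H_2: rank ker ∂_2 − rank ∂_3 = (16 − 15) − 0 = 1, and there is no ∂_3, so H_2 = Z.

Hence the Betti numbers are b_0 = 1, b_1 = 2, b_2 = 1.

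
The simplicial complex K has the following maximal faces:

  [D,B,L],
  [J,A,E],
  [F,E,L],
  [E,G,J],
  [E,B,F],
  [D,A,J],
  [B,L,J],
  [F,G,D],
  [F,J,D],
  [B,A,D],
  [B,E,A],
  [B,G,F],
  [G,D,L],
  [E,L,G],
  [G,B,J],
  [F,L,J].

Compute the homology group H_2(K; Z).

Take the total order A < B < D < E < F < G < J < L on the vertex set. Then K (dimension 2) consists of the simplices:

  0-simplices (8): A, B, D, E, F, G, J, L
  1-simplices (24): AB, AD, AE, AJ, BD, BE, BF, BG, BJ, BL, DF, DG, DJ, DL, EF, EG, EJ, EL, FG, FJ, FL, GJ, GL, JL
  2-simplices (16): ABD, ABE, ADJ, AEJ, BDL, BEF, BFG, BGJ, BJL, DFG, DFJ, DGL, EFL, EGJ, EGL, FJL

Hence C_0 ≅ Z^8, C_1 ≅ Z^24, C_2 ≅ Z^16.

Boundary ∂_1: C_1 → C_0 maps an edge to its endpoints' difference, ∂[p,q] = q − p. For instance
  ∂BF = F − B.
The resulting 8×24 matrix has rank 7, and its Smith normal form has invariant factors (1,1,1,1,1,1,1).

The boundary map ∂_2: C_2 → C_1 sends each 2-simplex [p,q,r] to [q,r] − [p,r] + [p,q]. For instance
  ∂BJL = JL − BL + BJ,
  ∂EFL = FL − EL + EF.
This gives a 24×16 integer matrix of rank 15; reducing to Smith normal form yields diagonal entries (1,1,1,1,1,1,1,1,1,1,1,1,1,1,1).

Reading off H_k = ker ∂_k / im ∂_{k+1}:

  H_2: rank ker ∂_2 − rank ∂_3 = (16 − 15) − 0 = 1, and there is no ∂_3, so H_2 ≅ Z.

H_2 = Z.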